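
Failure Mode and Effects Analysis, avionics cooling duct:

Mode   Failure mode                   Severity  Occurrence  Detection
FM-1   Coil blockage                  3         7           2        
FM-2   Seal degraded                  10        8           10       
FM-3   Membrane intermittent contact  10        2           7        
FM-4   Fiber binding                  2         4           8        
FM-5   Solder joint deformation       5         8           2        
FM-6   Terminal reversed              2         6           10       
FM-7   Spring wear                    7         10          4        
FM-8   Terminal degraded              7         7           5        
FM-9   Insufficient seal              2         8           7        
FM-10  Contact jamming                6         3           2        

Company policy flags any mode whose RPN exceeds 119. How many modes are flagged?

5

RPN = Severity × Occurrence × Detection:
  FM-1: 3 × 7 × 2 = 42
  FM-2: 10 × 8 × 10 = 800
  FM-3: 10 × 2 × 7 = 140
  FM-4: 2 × 4 × 8 = 64
  FM-5: 5 × 8 × 2 = 80
  FM-6: 2 × 6 × 10 = 120
  FM-7: 7 × 10 × 4 = 280
  FM-8: 7 × 7 × 5 = 245
  FM-9: 2 × 8 × 7 = 112
  FM-10: 6 × 3 × 2 = 36
Modes with RPN > 119: FM-2 (800), FM-3 (140), FM-6 (120), FM-7 (280), FM-8 (245) → 5.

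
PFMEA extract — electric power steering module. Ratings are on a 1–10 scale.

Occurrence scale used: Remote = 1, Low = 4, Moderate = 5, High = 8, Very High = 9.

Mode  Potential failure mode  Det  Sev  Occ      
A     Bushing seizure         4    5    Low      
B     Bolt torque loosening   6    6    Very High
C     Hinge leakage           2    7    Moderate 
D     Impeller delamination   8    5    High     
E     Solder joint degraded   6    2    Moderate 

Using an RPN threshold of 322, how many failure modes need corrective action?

1

RPN = Severity × Occurrence × Detection:
  A: 5 × 4 × 4 = 80
  B: 6 × 9 × 6 = 324
  C: 7 × 5 × 2 = 70
  D: 5 × 8 × 8 = 320
  E: 2 × 5 × 6 = 60
Modes with RPN ≥ 322: B (324) → 1.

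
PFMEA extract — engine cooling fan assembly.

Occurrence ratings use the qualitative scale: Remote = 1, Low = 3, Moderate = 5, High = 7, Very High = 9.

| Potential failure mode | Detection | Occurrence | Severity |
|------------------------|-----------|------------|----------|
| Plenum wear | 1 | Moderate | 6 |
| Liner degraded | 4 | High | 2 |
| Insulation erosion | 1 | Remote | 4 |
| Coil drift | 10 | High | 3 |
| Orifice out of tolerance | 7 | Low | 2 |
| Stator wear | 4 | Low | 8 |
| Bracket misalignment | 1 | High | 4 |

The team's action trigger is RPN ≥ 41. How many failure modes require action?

RPN = Severity × Occurrence × Detection:
  Plenum wear: 6 × 5 × 1 = 30
  Liner degraded: 2 × 7 × 4 = 56
  Insulation erosion: 4 × 1 × 1 = 4
  Coil drift: 3 × 7 × 10 = 210
  Orifice out of tolerance: 2 × 3 × 7 = 42
  Stator wear: 8 × 3 × 4 = 96
  Bracket misalignment: 4 × 7 × 1 = 28
Modes with RPN ≥ 41: Liner degraded (56), Coil drift (210), Orifice out of tolerance (42), Stator wear (96) → 4.

4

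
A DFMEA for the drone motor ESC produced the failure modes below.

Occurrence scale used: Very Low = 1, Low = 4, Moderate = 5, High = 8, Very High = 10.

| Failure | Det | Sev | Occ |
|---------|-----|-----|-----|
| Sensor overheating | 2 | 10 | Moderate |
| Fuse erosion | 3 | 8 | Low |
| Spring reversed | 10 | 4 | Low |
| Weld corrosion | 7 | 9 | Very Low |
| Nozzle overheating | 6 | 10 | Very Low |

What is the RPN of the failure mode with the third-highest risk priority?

RPN = Severity × Occurrence × Detection:
  Sensor overheating: 10 × 5 × 2 = 100
  Fuse erosion: 8 × 4 × 3 = 96
  Spring reversed: 4 × 4 × 10 = 160
  Weld corrosion: 9 × 1 × 7 = 63
  Nozzle overheating: 10 × 1 × 6 = 60
Sorted descending: 160, 100, 96, 63, 60.
The third-highest RPN is 96 (Fuse erosion).

96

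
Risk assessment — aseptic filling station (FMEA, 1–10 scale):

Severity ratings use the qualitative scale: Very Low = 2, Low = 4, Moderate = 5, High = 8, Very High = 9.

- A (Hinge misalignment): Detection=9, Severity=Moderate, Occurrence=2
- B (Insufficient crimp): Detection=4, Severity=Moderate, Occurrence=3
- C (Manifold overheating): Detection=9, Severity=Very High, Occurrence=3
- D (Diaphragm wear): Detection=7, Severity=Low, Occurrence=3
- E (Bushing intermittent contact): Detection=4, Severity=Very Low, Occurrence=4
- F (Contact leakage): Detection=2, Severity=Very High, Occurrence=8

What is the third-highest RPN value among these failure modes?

RPN = Severity × Occurrence × Detection:
  A: 5 × 2 × 9 = 90
  B: 5 × 3 × 4 = 60
  C: 9 × 3 × 9 = 243
  D: 4 × 3 × 7 = 84
  E: 2 × 4 × 4 = 32
  F: 9 × 8 × 2 = 144
Sorted descending: 243, 144, 90, 84, 60, 32.
The third-highest RPN is 90 (A).

90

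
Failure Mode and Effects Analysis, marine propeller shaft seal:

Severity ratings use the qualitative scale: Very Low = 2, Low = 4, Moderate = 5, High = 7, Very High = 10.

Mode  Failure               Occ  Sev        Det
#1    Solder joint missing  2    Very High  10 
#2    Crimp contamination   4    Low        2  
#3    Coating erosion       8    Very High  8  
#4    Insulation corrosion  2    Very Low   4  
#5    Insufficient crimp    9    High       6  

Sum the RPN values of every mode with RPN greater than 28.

RPN = Severity × Occurrence × Detection:
  #1: 10 × 2 × 10 = 200
  #2: 4 × 4 × 2 = 32
  #3: 10 × 8 × 8 = 640
  #4: 2 × 2 × 4 = 16
  #5: 7 × 9 × 6 = 378
RPN > 28: #1 (200), #2 (32), #3 (640), #5 (378).
Sum: 200 + 32 + 640 + 378 = 1250.

1250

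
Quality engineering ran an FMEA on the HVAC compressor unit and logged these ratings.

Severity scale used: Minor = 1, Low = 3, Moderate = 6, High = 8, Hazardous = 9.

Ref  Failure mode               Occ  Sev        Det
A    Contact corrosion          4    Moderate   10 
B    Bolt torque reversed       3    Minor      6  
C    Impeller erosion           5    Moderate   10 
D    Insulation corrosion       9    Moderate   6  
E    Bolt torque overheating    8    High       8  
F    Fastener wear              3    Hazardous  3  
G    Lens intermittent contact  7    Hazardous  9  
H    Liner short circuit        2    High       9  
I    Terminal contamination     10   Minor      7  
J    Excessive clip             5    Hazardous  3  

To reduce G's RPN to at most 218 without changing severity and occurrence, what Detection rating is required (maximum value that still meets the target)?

G: S=9, O=7, D=9 → current RPN = 567.
Fixed product = 63. Need 63 × D ≤ 218, so D ≤ 218/63 = 3.46.
Maximum integer Detection rating = 3 (gives RPN 189; D=4 would give 252 > 218).

3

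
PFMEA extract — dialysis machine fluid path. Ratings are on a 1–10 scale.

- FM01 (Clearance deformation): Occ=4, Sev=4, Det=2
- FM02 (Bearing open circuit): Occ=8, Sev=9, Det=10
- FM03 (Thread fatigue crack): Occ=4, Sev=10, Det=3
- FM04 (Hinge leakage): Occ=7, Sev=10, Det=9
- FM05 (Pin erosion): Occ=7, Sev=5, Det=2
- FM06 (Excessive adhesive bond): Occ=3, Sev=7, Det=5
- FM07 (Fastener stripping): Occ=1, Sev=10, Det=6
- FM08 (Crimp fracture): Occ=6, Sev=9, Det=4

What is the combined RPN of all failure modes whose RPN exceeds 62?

1861

RPN = Severity × Occurrence × Detection:
  FM01: 4 × 4 × 2 = 32
  FM02: 9 × 8 × 10 = 720
  FM03: 10 × 4 × 3 = 120
  FM04: 10 × 7 × 9 = 630
  FM05: 5 × 7 × 2 = 70
  FM06: 7 × 3 × 5 = 105
  FM07: 10 × 1 × 6 = 60
  FM08: 9 × 6 × 4 = 216
RPN > 62: FM02 (720), FM03 (120), FM04 (630), FM05 (70), FM06 (105), FM08 (216).
Sum: 720 + 120 + 630 + 70 + 105 + 216 = 1861.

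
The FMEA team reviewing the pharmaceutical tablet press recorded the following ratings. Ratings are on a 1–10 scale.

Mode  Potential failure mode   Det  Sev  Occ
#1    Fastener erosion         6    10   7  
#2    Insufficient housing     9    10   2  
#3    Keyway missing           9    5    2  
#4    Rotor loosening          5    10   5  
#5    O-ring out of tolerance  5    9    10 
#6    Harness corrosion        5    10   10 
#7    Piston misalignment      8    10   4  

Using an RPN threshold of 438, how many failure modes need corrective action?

RPN = Severity × Occurrence × Detection:
  #1: 10 × 7 × 6 = 420
  #2: 10 × 2 × 9 = 180
  #3: 5 × 2 × 9 = 90
  #4: 10 × 5 × 5 = 250
  #5: 9 × 10 × 5 = 450
  #6: 10 × 10 × 5 = 500
  #7: 10 × 4 × 8 = 320
Modes with RPN ≥ 438: #5 (450), #6 (500) → 2.

2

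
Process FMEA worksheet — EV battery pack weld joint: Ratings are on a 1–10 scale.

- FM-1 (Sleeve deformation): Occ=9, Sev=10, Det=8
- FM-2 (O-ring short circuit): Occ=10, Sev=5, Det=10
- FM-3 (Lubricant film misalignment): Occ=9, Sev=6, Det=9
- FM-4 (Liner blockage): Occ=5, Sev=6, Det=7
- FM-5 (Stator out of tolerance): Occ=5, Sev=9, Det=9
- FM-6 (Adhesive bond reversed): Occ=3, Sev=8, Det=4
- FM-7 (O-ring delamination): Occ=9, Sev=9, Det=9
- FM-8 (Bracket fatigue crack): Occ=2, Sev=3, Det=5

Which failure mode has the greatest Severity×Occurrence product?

Criticality = Severity × Occurrence:
  FM-1: 10 × 9 = 90
  FM-2: 5 × 10 = 50
  FM-3: 6 × 9 = 54
  FM-4: 6 × 5 = 30
  FM-5: 9 × 5 = 45
  FM-6: 8 × 3 = 24
  FM-7: 9 × 9 = 81
  FM-8: 3 × 2 = 6
Highest criticality is 90 → FM-1.

FM-1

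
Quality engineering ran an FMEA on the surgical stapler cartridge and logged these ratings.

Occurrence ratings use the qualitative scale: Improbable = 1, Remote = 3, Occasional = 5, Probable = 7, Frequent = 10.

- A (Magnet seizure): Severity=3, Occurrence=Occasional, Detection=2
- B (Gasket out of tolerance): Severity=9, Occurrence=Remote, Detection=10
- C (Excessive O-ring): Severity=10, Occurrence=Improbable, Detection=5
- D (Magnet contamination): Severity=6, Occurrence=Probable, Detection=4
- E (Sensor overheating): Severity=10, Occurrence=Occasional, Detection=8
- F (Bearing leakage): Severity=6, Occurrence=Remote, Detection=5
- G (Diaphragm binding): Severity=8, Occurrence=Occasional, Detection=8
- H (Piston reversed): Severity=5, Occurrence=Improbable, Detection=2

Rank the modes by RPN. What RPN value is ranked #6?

RPN = Severity × Occurrence × Detection:
  A: 3 × 5 × 2 = 30
  B: 9 × 3 × 10 = 270
  C: 10 × 1 × 5 = 50
  D: 6 × 7 × 4 = 168
  E: 10 × 5 × 8 = 400
  F: 6 × 3 × 5 = 90
  G: 8 × 5 × 8 = 320
  H: 5 × 1 × 2 = 10
Sorted descending: 400, 320, 270, 168, 90, 50, 30, 10.
The sixth-highest RPN is 50 (C).

50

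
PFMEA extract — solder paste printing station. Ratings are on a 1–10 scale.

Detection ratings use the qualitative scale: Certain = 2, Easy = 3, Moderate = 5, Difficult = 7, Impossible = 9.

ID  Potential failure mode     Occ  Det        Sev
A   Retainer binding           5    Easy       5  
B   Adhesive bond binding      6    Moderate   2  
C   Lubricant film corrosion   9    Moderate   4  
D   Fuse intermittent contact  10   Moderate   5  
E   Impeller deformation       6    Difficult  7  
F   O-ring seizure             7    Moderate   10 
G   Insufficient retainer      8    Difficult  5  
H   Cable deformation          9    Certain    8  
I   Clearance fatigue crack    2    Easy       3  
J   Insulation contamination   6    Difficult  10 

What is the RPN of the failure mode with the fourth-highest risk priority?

RPN = Severity × Occurrence × Detection:
  A: 5 × 5 × 3 = 75
  B: 2 × 6 × 5 = 60
  C: 4 × 9 × 5 = 180
  D: 5 × 10 × 5 = 250
  E: 7 × 6 × 7 = 294
  F: 10 × 7 × 5 = 350
  G: 5 × 8 × 7 = 280
  H: 8 × 9 × 2 = 144
  I: 3 × 2 × 3 = 18
  J: 10 × 6 × 7 = 420
Sorted descending: 420, 350, 294, 280, 250, 180, 144, 75, 60, 18.
The fourth-highest RPN is 280 (G).

280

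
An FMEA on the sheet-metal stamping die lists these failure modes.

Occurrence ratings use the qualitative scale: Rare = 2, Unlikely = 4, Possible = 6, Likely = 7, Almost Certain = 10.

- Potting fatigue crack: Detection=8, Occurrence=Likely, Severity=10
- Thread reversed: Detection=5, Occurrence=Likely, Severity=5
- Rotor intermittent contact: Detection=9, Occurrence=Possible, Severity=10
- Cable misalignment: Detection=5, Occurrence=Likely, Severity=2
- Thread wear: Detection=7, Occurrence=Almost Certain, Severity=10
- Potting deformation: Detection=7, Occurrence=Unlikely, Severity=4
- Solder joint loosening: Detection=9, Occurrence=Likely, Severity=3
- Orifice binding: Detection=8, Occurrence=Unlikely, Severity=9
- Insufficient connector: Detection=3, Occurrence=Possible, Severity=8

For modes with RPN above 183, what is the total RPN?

RPN = Severity × Occurrence × Detection:
  Potting fatigue crack: 10 × 7 × 8 = 560
  Thread reversed: 5 × 7 × 5 = 175
  Rotor intermittent contact: 10 × 6 × 9 = 540
  Cable misalignment: 2 × 7 × 5 = 70
  Thread wear: 10 × 10 × 7 = 700
  Potting deformation: 4 × 4 × 7 = 112
  Solder joint loosening: 3 × 7 × 9 = 189
  Orifice binding: 9 × 4 × 8 = 288
  Insufficient connector: 8 × 6 × 3 = 144
RPN > 183: Potting fatigue crack (560), Rotor intermittent contact (540), Thread wear (700), Solder joint loosening (189), Orifice binding (288).
Sum: 560 + 540 + 700 + 189 + 288 = 2277.

2277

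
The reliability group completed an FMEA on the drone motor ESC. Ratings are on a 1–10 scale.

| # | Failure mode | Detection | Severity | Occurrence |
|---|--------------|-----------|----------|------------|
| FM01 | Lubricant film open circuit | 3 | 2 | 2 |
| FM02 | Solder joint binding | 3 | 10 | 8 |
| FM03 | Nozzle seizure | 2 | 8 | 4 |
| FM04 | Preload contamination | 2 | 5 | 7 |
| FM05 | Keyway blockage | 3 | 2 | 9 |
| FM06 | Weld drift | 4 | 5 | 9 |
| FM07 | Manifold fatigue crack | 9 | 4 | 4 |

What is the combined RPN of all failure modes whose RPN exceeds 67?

634

RPN = Severity × Occurrence × Detection:
  FM01: 2 × 2 × 3 = 12
  FM02: 10 × 8 × 3 = 240
  FM03: 8 × 4 × 2 = 64
  FM04: 5 × 7 × 2 = 70
  FM05: 2 × 9 × 3 = 54
  FM06: 5 × 9 × 4 = 180
  FM07: 4 × 4 × 9 = 144
RPN > 67: FM02 (240), FM04 (70), FM06 (180), FM07 (144).
Sum: 240 + 70 + 180 + 144 = 634.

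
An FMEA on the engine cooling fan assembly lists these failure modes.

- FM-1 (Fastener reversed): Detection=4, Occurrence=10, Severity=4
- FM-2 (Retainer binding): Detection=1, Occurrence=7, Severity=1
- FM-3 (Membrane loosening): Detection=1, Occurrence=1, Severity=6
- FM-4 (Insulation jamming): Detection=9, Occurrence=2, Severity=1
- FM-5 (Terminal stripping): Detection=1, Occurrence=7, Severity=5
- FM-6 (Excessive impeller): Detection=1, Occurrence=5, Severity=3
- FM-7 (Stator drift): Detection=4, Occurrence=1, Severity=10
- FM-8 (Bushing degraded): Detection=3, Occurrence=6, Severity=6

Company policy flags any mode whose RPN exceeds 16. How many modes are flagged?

RPN = Severity × Occurrence × Detection:
  FM-1: 4 × 10 × 4 = 160
  FM-2: 1 × 7 × 1 = 7
  FM-3: 6 × 1 × 1 = 6
  FM-4: 1 × 2 × 9 = 18
  FM-5: 5 × 7 × 1 = 35
  FM-6: 3 × 5 × 1 = 15
  FM-7: 10 × 1 × 4 = 40
  FM-8: 6 × 6 × 3 = 108
Modes with RPN > 16: FM-1 (160), FM-4 (18), FM-5 (35), FM-7 (40), FM-8 (108) → 5.

5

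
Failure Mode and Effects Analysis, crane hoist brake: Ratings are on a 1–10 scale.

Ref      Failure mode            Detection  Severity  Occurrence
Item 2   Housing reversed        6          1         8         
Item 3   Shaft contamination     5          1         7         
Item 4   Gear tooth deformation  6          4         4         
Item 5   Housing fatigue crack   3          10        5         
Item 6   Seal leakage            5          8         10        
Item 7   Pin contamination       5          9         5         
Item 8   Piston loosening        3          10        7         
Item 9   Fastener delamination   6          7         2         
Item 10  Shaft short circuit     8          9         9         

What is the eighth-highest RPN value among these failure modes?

48

RPN = Severity × Occurrence × Detection:
  Item 2: 1 × 8 × 6 = 48
  Item 3: 1 × 7 × 5 = 35
  Item 4: 4 × 4 × 6 = 96
  Item 5: 10 × 5 × 3 = 150
  Item 6: 8 × 10 × 5 = 400
  Item 7: 9 × 5 × 5 = 225
  Item 8: 10 × 7 × 3 = 210
  Item 9: 7 × 2 × 6 = 84
  Item 10: 9 × 9 × 8 = 648
Sorted descending: 648, 400, 225, 210, 150, 96, 84, 48, 35.
The eighth-highest RPN is 48 (Item 2).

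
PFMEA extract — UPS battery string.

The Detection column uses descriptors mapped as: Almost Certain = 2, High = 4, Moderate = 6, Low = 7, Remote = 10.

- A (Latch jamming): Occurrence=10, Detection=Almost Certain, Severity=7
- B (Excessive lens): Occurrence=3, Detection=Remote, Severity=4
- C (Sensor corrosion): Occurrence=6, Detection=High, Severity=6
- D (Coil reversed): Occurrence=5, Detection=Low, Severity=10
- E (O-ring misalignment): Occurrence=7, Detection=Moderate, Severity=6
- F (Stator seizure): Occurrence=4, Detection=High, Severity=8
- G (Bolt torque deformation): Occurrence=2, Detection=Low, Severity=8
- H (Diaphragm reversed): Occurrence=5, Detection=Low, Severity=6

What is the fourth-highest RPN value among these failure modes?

RPN = Severity × Occurrence × Detection:
  A: 7 × 10 × 2 = 140
  B: 4 × 3 × 10 = 120
  C: 6 × 6 × 4 = 144
  D: 10 × 5 × 7 = 350
  E: 6 × 7 × 6 = 252
  F: 8 × 4 × 4 = 128
  G: 8 × 2 × 7 = 112
  H: 6 × 5 × 7 = 210
Sorted descending: 350, 252, 210, 144, 140, 128, 120, 112.
The fourth-highest RPN is 144 (C).

144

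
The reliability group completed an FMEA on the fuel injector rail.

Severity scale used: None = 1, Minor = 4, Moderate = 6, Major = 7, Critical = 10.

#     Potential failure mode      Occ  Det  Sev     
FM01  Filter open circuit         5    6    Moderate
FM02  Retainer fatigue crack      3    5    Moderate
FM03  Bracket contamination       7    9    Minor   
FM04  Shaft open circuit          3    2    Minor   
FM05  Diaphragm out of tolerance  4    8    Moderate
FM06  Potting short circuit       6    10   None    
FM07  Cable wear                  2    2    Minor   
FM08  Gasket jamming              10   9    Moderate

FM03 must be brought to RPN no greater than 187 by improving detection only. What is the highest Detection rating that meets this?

FM03: S=4, O=7, D=9 → current RPN = 252.
Fixed product = 28. Need 28 × D ≤ 187, so D ≤ 187/28 = 6.68.
Maximum integer Detection rating = 6 (gives RPN 168; D=7 would give 196 > 187).

6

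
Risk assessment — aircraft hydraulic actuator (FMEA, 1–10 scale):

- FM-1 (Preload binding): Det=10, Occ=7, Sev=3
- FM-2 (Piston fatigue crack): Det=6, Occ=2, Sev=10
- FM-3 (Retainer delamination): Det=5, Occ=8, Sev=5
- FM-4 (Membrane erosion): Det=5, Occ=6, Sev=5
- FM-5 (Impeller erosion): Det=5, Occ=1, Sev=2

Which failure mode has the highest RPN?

FM-1

RPN = Severity × Occurrence × Detection:
  FM-1: 3 × 7 × 10 = 210
  FM-2: 10 × 2 × 6 = 120
  FM-3: 5 × 8 × 5 = 200
  FM-4: 5 × 6 × 5 = 150
  FM-5: 2 × 1 × 5 = 10
Highest RPN is 210 → FM-1.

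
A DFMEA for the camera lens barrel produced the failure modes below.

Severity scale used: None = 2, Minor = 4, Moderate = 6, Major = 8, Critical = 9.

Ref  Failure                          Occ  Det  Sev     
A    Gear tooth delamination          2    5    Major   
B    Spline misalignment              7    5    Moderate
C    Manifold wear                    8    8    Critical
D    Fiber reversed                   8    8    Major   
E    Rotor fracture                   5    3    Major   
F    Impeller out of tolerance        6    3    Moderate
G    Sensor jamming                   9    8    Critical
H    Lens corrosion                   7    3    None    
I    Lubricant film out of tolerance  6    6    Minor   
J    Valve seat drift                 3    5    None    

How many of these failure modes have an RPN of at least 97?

7

RPN = Severity × Occurrence × Detection:
  A: 8 × 2 × 5 = 80
  B: 6 × 7 × 5 = 210
  C: 9 × 8 × 8 = 576
  D: 8 × 8 × 8 = 512
  E: 8 × 5 × 3 = 120
  F: 6 × 6 × 3 = 108
  G: 9 × 9 × 8 = 648
  H: 2 × 7 × 3 = 42
  I: 4 × 6 × 6 = 144
  J: 2 × 3 × 5 = 30
Modes with RPN ≥ 97: B (210), C (576), D (512), E (120), F (108), G (648), I (144) → 7.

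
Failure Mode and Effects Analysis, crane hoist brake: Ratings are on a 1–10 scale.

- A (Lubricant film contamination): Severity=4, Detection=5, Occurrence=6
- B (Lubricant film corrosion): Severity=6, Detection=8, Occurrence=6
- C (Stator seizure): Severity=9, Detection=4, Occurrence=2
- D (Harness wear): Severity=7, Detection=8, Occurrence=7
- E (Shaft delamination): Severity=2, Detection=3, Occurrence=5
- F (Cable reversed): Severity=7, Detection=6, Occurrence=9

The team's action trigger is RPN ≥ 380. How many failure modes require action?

1

RPN = Severity × Occurrence × Detection:
  A: 4 × 6 × 5 = 120
  B: 6 × 6 × 8 = 288
  C: 9 × 2 × 4 = 72
  D: 7 × 7 × 8 = 392
  E: 2 × 5 × 3 = 30
  F: 7 × 9 × 6 = 378
Modes with RPN ≥ 380: D (392) → 1.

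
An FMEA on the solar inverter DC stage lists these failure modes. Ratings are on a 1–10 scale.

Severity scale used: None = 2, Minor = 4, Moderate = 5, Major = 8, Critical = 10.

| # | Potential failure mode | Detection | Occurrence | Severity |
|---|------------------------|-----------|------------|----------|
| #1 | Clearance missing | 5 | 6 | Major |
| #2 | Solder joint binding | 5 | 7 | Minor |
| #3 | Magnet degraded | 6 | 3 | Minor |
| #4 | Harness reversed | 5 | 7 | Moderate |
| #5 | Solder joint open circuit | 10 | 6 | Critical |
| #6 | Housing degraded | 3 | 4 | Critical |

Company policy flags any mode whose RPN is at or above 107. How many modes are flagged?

RPN = Severity × Occurrence × Detection:
  #1: 8 × 6 × 5 = 240
  #2: 4 × 7 × 5 = 140
  #3: 4 × 3 × 6 = 72
  #4: 5 × 7 × 5 = 175
  #5: 10 × 6 × 10 = 600
  #6: 10 × 4 × 3 = 120
Modes with RPN ≥ 107: #1 (240), #2 (140), #4 (175), #5 (600), #6 (120) → 5.

5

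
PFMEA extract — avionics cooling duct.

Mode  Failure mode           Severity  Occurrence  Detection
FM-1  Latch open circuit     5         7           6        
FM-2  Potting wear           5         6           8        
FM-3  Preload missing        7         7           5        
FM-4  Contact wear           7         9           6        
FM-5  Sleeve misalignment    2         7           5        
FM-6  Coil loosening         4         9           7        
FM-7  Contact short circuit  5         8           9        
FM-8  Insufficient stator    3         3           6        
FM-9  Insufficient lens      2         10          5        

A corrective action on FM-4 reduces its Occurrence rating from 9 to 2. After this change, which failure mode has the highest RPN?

RPN = Severity × Occurrence × Detection:
  FM-1: 5 × 7 × 6 = 210
  FM-2: 5 × 6 × 8 = 240
  FM-3: 7 × 7 × 5 = 245
  FM-4: 7 × 9 × 6 = 378
  FM-5: 2 × 7 × 5 = 70
  FM-6: 4 × 9 × 7 = 252
  FM-7: 5 × 8 × 9 = 360
  FM-8: 3 × 3 × 6 = 54
  FM-9: 2 × 10 × 5 = 100
After action: FM-4 → 7 × 2 × 6 = 84.
Revised RPNs: FM-7=360, FM-6=252, FM-3=245, FM-2=240, FM-1=210, FM-9=100, FM-4=84, FM-5=70, FM-8=54.
Highest is now FM-7 (360).

FM-7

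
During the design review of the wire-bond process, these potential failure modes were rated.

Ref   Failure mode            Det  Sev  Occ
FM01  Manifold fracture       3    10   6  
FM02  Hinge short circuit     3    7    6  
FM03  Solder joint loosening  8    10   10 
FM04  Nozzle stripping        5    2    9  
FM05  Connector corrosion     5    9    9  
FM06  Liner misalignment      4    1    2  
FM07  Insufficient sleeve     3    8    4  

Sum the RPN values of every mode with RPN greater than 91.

1607

RPN = Severity × Occurrence × Detection:
  FM01: 10 × 6 × 3 = 180
  FM02: 7 × 6 × 3 = 126
  FM03: 10 × 10 × 8 = 800
  FM04: 2 × 9 × 5 = 90
  FM05: 9 × 9 × 5 = 405
  FM06: 1 × 2 × 4 = 8
  FM07: 8 × 4 × 3 = 96
RPN > 91: FM01 (180), FM02 (126), FM03 (800), FM05 (405), FM07 (96).
Sum: 180 + 126 + 800 + 405 + 96 = 1607.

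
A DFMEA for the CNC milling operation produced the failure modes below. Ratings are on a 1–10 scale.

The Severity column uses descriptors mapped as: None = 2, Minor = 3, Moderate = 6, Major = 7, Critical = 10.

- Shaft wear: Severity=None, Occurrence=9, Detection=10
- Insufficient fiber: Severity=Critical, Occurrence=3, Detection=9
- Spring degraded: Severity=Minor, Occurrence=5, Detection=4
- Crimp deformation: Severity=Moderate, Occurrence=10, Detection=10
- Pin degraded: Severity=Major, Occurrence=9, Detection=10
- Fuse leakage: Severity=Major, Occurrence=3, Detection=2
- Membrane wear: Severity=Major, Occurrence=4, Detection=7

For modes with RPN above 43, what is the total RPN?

1936

RPN = Severity × Occurrence × Detection:
  Shaft wear: 2 × 9 × 10 = 180
  Insufficient fiber: 10 × 3 × 9 = 270
  Spring degraded: 3 × 5 × 4 = 60
  Crimp deformation: 6 × 10 × 10 = 600
  Pin degraded: 7 × 9 × 10 = 630
  Fuse leakage: 7 × 3 × 2 = 42
  Membrane wear: 7 × 4 × 7 = 196
RPN > 43: Shaft wear (180), Insufficient fiber (270), Spring degraded (60), Crimp deformation (600), Pin degraded (630), Membrane wear (196).
Sum: 180 + 270 + 60 + 600 + 630 + 196 = 1936.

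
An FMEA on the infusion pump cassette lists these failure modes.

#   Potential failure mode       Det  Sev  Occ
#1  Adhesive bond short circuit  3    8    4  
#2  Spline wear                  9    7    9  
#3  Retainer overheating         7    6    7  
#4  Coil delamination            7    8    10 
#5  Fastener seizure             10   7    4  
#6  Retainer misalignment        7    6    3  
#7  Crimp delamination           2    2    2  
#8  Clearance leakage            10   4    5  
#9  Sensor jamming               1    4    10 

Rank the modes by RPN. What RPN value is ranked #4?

280

RPN = Severity × Occurrence × Detection:
  #1: 8 × 4 × 3 = 96
  #2: 7 × 9 × 9 = 567
  #3: 6 × 7 × 7 = 294
  #4: 8 × 10 × 7 = 560
  #5: 7 × 4 × 10 = 280
  #6: 6 × 3 × 7 = 126
  #7: 2 × 2 × 2 = 8
  #8: 4 × 5 × 10 = 200
  #9: 4 × 10 × 1 = 40
Sorted descending: 567, 560, 294, 280, 200, 126, 96, 40, 8.
The fourth-highest RPN is 280 (#5).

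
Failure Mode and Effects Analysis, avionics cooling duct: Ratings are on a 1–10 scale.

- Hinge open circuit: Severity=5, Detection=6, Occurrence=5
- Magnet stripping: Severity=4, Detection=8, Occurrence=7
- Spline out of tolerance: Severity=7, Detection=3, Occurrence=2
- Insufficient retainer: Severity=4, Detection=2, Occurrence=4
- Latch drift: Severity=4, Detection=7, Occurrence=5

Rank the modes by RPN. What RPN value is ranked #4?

42

RPN = Severity × Occurrence × Detection:
  Hinge open circuit: 5 × 5 × 6 = 150
  Magnet stripping: 4 × 7 × 8 = 224
  Spline out of tolerance: 7 × 2 × 3 = 42
  Insufficient retainer: 4 × 4 × 2 = 32
  Latch drift: 4 × 5 × 7 = 140
Sorted descending: 224, 150, 140, 42, 32.
The fourth-highest RPN is 42 (Spline out of tolerance).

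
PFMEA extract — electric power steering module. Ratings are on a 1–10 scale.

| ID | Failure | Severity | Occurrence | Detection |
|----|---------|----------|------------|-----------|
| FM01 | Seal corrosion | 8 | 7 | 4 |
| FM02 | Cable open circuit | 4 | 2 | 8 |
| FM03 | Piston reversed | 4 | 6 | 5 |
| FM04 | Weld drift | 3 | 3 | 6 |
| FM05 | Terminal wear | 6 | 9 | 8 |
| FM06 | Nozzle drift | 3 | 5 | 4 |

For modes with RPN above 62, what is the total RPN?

RPN = Severity × Occurrence × Detection:
  FM01: 8 × 7 × 4 = 224
  FM02: 4 × 2 × 8 = 64
  FM03: 4 × 6 × 5 = 120
  FM04: 3 × 3 × 6 = 54
  FM05: 6 × 9 × 8 = 432
  FM06: 3 × 5 × 4 = 60
RPN > 62: FM01 (224), FM02 (64), FM03 (120), FM05 (432).
Sum: 224 + 64 + 120 + 432 = 840.

840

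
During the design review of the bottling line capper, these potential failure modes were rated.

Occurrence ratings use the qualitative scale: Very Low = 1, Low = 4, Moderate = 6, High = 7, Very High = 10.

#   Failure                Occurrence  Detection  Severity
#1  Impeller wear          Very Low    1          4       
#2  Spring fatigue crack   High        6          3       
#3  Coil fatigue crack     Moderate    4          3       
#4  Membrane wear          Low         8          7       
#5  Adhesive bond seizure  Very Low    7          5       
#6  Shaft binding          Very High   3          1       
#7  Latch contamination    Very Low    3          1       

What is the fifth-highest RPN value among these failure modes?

RPN = Severity × Occurrence × Detection:
  #1: 4 × 1 × 1 = 4
  #2: 3 × 7 × 6 = 126
  #3: 3 × 6 × 4 = 72
  #4: 7 × 4 × 8 = 224
  #5: 5 × 1 × 7 = 35
  #6: 1 × 10 × 3 = 30
  #7: 1 × 1 × 3 = 3
Sorted descending: 224, 126, 72, 35, 30, 4, 3.
The fifth-highest RPN is 30 (#6).

30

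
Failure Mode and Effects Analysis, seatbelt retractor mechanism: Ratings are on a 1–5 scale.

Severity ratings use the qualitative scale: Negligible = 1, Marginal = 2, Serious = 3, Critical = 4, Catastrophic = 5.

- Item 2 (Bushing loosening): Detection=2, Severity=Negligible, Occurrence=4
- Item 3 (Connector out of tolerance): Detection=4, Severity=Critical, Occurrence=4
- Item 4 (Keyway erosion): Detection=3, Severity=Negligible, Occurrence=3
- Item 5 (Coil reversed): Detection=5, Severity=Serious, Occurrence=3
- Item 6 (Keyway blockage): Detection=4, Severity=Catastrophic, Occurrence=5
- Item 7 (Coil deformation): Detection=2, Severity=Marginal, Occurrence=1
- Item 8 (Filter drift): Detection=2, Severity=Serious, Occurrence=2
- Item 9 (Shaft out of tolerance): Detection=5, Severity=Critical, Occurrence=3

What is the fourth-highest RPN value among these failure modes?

RPN = Severity × Occurrence × Detection:
  Item 2: 1 × 4 × 2 = 8
  Item 3: 4 × 4 × 4 = 64
  Item 4: 1 × 3 × 3 = 9
  Item 5: 3 × 3 × 5 = 45
  Item 6: 5 × 5 × 4 = 100
  Item 7: 2 × 1 × 2 = 4
  Item 8: 3 × 2 × 2 = 12
  Item 9: 4 × 3 × 5 = 60
Sorted descending: 100, 64, 60, 45, 12, 9, 8, 4.
The fourth-highest RPN is 45 (Item 5).

45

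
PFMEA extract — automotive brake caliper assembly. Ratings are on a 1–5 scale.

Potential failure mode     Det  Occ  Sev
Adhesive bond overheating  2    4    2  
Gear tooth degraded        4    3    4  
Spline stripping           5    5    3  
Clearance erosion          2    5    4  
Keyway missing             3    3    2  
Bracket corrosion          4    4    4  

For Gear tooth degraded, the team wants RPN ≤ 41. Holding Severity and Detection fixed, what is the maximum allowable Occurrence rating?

2

Gear tooth degraded: S=4, O=3, D=4 → current RPN = 48.
Fixed product = 16. Need 16 × O ≤ 41, so O ≤ 41/16 = 2.56.
Maximum integer Occurrence rating = 2 (gives RPN 32; O=3 would give 48 > 41).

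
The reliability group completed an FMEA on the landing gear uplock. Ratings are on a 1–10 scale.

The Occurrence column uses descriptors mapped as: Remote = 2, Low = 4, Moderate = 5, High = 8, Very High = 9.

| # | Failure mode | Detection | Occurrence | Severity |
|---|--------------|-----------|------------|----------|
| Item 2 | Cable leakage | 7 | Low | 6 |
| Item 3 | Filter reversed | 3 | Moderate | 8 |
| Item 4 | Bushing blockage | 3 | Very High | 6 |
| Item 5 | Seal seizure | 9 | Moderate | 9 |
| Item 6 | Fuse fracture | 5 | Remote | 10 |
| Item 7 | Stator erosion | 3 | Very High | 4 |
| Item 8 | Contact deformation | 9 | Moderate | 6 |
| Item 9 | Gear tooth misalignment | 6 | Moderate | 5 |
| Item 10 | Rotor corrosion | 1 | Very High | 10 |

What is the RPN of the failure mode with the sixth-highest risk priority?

RPN = Severity × Occurrence × Detection:
  Item 2: 6 × 4 × 7 = 168
  Item 3: 8 × 5 × 3 = 120
  Item 4: 6 × 9 × 3 = 162
  Item 5: 9 × 5 × 9 = 405
  Item 6: 10 × 2 × 5 = 100
  Item 7: 4 × 9 × 3 = 108
  Item 8: 6 × 5 × 9 = 270
  Item 9: 5 × 5 × 6 = 150
  Item 10: 10 × 9 × 1 = 90
Sorted descending: 405, 270, 168, 162, 150, 120, 108, 100, 90.
The sixth-highest RPN is 120 (Item 3).

120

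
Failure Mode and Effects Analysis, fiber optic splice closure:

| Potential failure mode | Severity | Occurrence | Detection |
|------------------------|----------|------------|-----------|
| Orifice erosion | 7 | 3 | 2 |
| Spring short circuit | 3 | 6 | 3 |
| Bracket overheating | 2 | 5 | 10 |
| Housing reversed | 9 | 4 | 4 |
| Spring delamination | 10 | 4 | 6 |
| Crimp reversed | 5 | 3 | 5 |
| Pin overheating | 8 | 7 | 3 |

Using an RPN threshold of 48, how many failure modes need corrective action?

6

RPN = Severity × Occurrence × Detection:
  Orifice erosion: 7 × 3 × 2 = 42
  Spring short circuit: 3 × 6 × 3 = 54
  Bracket overheating: 2 × 5 × 10 = 100
  Housing reversed: 9 × 4 × 4 = 144
  Spring delamination: 10 × 4 × 6 = 240
  Crimp reversed: 5 × 3 × 5 = 75
  Pin overheating: 8 × 7 × 3 = 168
Modes with RPN ≥ 48: Spring short circuit (54), Bracket overheating (100), Housing reversed (144), Spring delamination (240), Crimp reversed (75), Pin overheating (168) → 6.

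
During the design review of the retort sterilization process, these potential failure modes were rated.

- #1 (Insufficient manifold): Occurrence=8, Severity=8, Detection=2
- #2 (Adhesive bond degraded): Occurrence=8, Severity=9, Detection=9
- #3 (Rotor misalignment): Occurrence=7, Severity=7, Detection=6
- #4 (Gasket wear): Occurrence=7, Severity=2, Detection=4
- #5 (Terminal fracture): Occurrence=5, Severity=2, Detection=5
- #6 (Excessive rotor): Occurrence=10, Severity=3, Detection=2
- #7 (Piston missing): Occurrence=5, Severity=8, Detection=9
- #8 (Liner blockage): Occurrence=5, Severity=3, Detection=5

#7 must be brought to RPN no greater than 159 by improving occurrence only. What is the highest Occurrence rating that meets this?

2

#7: S=8, O=5, D=9 → current RPN = 360.
Fixed product = 72. Need 72 × O ≤ 159, so O ≤ 159/72 = 2.21.
Maximum integer Occurrence rating = 2 (gives RPN 144; O=3 would give 216 > 159).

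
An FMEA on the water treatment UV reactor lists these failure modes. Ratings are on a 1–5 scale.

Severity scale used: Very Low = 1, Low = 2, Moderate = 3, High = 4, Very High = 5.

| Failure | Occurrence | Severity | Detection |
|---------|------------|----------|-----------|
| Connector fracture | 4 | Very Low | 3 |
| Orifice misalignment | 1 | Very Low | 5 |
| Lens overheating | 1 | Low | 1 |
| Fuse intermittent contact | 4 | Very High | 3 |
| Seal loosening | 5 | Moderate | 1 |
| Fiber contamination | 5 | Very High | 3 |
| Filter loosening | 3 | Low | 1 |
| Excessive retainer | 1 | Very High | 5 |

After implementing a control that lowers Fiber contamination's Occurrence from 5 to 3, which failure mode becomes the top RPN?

RPN = Severity × Occurrence × Detection:
  Connector fracture: 1 × 4 × 3 = 12
  Orifice misalignment: 1 × 1 × 5 = 5
  Lens overheating: 2 × 1 × 1 = 2
  Fuse intermittent contact: 5 × 4 × 3 = 60
  Seal loosening: 3 × 5 × 1 = 15
  Fiber contamination: 5 × 5 × 3 = 75
  Filter loosening: 2 × 3 × 1 = 6
  Excessive retainer: 5 × 1 × 5 = 25
After action: Fiber contamination → 5 × 3 × 3 = 45.
Revised RPNs: Fuse intermittent contact=60, Fiber contamination=45, Excessive retainer=25, Seal loosening=15, Connector fracture=12, Filter loosening=6, Orifice misalignment=5, Lens overheating=2.
Highest is now Fuse intermittent contact (60).

Fuse intermittent contact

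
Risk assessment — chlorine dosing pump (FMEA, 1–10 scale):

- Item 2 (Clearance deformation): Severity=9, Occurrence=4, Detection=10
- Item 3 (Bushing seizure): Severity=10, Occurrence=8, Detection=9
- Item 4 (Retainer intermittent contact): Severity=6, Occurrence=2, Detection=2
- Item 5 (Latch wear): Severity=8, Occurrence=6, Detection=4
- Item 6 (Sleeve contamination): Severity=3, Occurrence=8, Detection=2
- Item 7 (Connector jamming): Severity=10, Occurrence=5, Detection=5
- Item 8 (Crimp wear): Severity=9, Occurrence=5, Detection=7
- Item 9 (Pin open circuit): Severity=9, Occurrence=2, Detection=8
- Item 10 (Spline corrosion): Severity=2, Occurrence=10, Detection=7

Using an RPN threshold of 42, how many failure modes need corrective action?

RPN = Severity × Occurrence × Detection:
  Item 2: 9 × 4 × 10 = 360
  Item 3: 10 × 8 × 9 = 720
  Item 4: 6 × 2 × 2 = 24
  Item 5: 8 × 6 × 4 = 192
  Item 6: 3 × 8 × 2 = 48
  Item 7: 10 × 5 × 5 = 250
  Item 8: 9 × 5 × 7 = 315
  Item 9: 9 × 2 × 8 = 144
  Item 10: 2 × 10 × 7 = 140
Modes with RPN ≥ 42: Item 2 (360), Item 3 (720), Item 5 (192), Item 6 (48), Item 7 (250), Item 8 (315), Item 9 (144), Item 10 (140) → 8.

8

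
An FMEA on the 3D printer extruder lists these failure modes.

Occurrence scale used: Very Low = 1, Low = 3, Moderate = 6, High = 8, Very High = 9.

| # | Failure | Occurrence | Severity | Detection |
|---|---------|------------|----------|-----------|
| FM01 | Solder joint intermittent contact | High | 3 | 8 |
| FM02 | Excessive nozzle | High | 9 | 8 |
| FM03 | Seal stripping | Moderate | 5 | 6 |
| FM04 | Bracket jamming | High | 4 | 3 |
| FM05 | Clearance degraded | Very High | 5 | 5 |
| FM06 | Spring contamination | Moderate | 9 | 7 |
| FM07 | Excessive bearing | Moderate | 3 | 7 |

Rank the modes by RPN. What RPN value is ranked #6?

RPN = Severity × Occurrence × Detection:
  FM01: 3 × 8 × 8 = 192
  FM02: 9 × 8 × 8 = 576
  FM03: 5 × 6 × 6 = 180
  FM04: 4 × 8 × 3 = 96
  FM05: 5 × 9 × 5 = 225
  FM06: 9 × 6 × 7 = 378
  FM07: 3 × 6 × 7 = 126
Sorted descending: 576, 378, 225, 192, 180, 126, 96.
The sixth-highest RPN is 126 (FM07).

126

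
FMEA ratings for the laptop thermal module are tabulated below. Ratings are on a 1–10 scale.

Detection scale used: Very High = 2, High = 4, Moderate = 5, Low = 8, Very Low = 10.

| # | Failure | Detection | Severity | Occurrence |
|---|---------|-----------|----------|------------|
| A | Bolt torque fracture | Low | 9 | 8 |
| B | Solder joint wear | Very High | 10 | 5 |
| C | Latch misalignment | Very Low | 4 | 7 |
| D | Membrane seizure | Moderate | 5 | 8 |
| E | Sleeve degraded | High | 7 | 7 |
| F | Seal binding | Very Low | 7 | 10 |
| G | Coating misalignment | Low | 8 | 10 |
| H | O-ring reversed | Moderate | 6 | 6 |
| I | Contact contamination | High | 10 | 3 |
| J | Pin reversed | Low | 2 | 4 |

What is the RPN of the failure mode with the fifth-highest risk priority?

RPN = Severity × Occurrence × Detection:
  A: 9 × 8 × 8 = 576
  B: 10 × 5 × 2 = 100
  C: 4 × 7 × 10 = 280
  D: 5 × 8 × 5 = 200
  E: 7 × 7 × 4 = 196
  F: 7 × 10 × 10 = 700
  G: 8 × 10 × 8 = 640
  H: 6 × 6 × 5 = 180
  I: 10 × 3 × 4 = 120
  J: 2 × 4 × 8 = 64
Sorted descending: 700, 640, 576, 280, 200, 196, 180, 120, 100, 64.
The fifth-highest RPN is 200 (D).

200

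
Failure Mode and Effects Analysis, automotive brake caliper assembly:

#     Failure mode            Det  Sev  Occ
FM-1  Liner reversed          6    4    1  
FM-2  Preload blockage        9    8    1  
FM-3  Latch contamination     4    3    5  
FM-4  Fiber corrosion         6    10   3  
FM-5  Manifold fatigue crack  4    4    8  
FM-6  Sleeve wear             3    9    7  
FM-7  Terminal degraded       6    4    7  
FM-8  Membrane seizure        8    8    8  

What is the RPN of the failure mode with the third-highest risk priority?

RPN = Severity × Occurrence × Detection:
  FM-1: 4 × 1 × 6 = 24
  FM-2: 8 × 1 × 9 = 72
  FM-3: 3 × 5 × 4 = 60
  FM-4: 10 × 3 × 6 = 180
  FM-5: 4 × 8 × 4 = 128
  FM-6: 9 × 7 × 3 = 189
  FM-7: 4 × 7 × 6 = 168
  FM-8: 8 × 8 × 8 = 512
Sorted descending: 512, 189, 180, 168, 128, 72, 60, 24.
The third-highest RPN is 180 (FM-4).

180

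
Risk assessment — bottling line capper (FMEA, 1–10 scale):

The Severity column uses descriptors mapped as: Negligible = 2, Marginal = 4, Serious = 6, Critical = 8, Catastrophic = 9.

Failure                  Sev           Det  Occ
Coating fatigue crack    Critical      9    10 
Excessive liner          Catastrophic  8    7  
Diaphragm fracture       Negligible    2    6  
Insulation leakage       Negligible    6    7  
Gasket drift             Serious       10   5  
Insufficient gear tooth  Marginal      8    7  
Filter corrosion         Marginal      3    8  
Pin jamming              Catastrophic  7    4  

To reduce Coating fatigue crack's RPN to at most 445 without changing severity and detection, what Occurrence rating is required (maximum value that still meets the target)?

6

Coating fatigue crack: S=8, O=10, D=9 → current RPN = 720.
Fixed product = 72. Need 72 × O ≤ 445, so O ≤ 445/72 = 6.18.
Maximum integer Occurrence rating = 6 (gives RPN 432; O=7 would give 504 > 445).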